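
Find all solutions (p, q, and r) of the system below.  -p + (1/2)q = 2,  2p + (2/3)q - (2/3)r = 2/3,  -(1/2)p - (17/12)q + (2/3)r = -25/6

no solution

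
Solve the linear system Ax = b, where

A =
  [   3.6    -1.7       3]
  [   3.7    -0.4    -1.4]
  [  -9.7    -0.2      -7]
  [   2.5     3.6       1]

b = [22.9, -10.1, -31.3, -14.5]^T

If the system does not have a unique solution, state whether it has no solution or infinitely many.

x_1 = -1, x_2 = -5, x_3 = 6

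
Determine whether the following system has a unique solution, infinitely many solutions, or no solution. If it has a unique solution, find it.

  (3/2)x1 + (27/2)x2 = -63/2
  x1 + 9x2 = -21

infinitely many solutions

Row-reduce:
R1 ← R1 / (3/2).
R2 ← R2 − 1·R1.
Rank is 1 with 2 unknowns, leaving x2 free.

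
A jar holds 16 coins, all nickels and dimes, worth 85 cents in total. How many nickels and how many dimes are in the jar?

Let n = nickels, d = dimes.
  n + d = 16
  5n + 10d = 85
Row-reduce the augmented matrix:
R2 ← R2 − 5·R1.
R2 ← R2 / (5).
R1 ← R1 − 1·R2.
Reading off the reduced rows gives n = 15, d = 1.

nickels: 15, dimes: 1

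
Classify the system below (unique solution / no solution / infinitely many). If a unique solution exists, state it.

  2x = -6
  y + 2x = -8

x = -3, y = -2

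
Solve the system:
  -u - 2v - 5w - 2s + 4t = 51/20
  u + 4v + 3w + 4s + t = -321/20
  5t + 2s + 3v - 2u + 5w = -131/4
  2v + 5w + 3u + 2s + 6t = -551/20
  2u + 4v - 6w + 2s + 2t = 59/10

u = 3/2, v = -1/2, w = -9/4, s = -3/2, t = -14/5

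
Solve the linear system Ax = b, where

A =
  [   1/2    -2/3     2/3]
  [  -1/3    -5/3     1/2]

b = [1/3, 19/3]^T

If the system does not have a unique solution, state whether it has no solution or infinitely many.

infinitely many solutions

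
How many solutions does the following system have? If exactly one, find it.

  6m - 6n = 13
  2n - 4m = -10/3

m = -1/2, n = -8/3

Row-reduce the augmented matrix:
R1 ← R1 / (6).
R2 ← R2 + 4·R1.
R2 ← R2 / (-2).
R1 ← R1 + 1·R2.
Reading off the reduced rows gives m = -1/2, n = -8/3.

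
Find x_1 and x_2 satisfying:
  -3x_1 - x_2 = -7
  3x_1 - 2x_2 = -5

From equation 1: x_2 = 7 − 3·x_1.
Substitute into equation 2 and solve: x_1 = 1.
Then x_2 = 4.

x_1 = 1, x_2 = 4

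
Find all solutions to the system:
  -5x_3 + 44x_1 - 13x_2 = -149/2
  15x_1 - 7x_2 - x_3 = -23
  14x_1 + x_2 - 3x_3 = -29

no solution

Row-reduce:
R1 ← R1 / (44).
R2 ← R2 − 15·R1.
R3 ← R3 − 14·R1.
R2 ← R2 / (-113/44).
R1 ← R1 + 13/44·R2.
R3 ← R3 − 113/22·R2.
Row 3 reduces to 0 = -1/2, a contradiction. The system is inconsistent.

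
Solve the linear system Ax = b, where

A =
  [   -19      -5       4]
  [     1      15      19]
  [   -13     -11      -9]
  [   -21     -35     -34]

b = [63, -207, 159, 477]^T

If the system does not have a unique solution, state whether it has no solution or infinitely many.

Row-reduce the augmented matrix:
R1 ← R1 / (-19).
R2 ← R2 − 1·R1.
R3 ← R3 + 13·R1.
R4 ← R4 + 21·R1.
R2 ← R2 / (280/19).
R1 ← R1 − 5/19·R2.
R3 ← R3 + 144/19·R2.
R4 ← R4 + 560/19·R2.
R3 ← R3 / (-13/7).
R1 ← R1 + 31/56·R3.
R2 ← R2 − 73/56·R3.
R4 reduces to 0 = 0, so the extra equation is consistent.
Reading off the reduced rows gives x_1 = -3, x_2 = -6, x_3 = -6.

x_1 = -3, x_2 = -6, x_3 = -6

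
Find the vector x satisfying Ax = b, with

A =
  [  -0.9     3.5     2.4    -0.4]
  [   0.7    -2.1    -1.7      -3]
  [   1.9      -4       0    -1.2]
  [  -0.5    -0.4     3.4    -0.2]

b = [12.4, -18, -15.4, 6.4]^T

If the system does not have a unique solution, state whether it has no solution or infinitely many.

x_1 = -2, x_2 = 2, x_3 = 2, x_4 = 3

Row-reduce the augmented matrix:
R1 ← R1 / (-9/10).
R2 ← R2 − 7/10·R1.
R3 ← R3 − 19/10·R1.
R4 ← R4 + 1/2·R1.
R2 ← R2 / (28/45).
R1 ← R1 + 35/9·R2.
R3 ← R3 − 61/18·R2.
R4 ← R4 + 211/90·R2.
R3 ← R3 / (2329/560).
R1 ← R1 + 13/8·R3.
R2 ← R2 − 15/56·R3.
R4 ← R4 − 1509/560·R3.
R4 ← R4 / (-265661/11645).
R1 ← R1 + 32612/2329·R4.
R2 ← R2 + 14792/2329·R4.
R3 ← R3 − 8954/2329·R4.
Reading off the reduced rows gives x_1 = -2, x_2 = 2, x_3 = 2, x_4 = 3.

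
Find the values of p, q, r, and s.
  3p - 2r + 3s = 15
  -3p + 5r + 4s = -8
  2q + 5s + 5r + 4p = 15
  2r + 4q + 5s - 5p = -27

p = 4, q = -3, r = 0, s = 1

Row-reduce the augmented matrix:
R1 ← R1 / (3).
R2 ← R2 + 3·R1.
R3 ← R3 − 4·R1.
R4 ← R4 + 5·R1.
Swap R2 and R3.
R2 ← R2 / (2).
R4 ← R4 − 4·R2.
R3 ← R3 / (3).
R1 ← R1 + 2/3·R3.
R2 ← R2 − 23/6·R3.
R4 ← R4 + 50/3·R3.
R4 ← R4 / (422/9).
R1 ← R1 − 23/9·R4.
R2 ← R2 + 76/9·R4.
R3 ← R3 − 7/3·R4.
Reading off the reduced rows gives p = 4, q = -3, r = 0, s = 1.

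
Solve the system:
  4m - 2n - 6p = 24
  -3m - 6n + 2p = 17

infinitely many solutions

Row-reduce:
R1 ← R1 / (4).
R2 ← R2 + 3·R1.
R2 ← R2 / (-15/2).
R1 ← R1 + 1/2·R2.
Rank is 2 with 3 unknowns, leaving p free.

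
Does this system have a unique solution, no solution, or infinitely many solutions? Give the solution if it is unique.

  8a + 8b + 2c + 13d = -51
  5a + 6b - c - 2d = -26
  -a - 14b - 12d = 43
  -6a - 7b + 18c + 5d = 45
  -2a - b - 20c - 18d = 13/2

no solution

Row-reduce:
R1 ← R1 / (8).
R2 ← R2 − 5·R1.
R3 ← R3 + 1·R1.
R4 ← R4 + 6·R1.
R5 ← R5 + 2·R1.
R1 ← R1 − 1·R2.
R3 ← R3 + 13·R2.
R4 ← R4 + 1·R2.
R5 ← R5 − 1·R2.
R3 ← R3 / (-29).
R1 ← R1 − 5/2·R3.
R2 ← R2 + 9/4·R3.
R4 ← R4 − 69/4·R3.
R5 ← R5 + 69/4·R3.
R4 ← R4 / (-18523/232).
R1 ← R1 + 57/116·R4.
R2 ← R2 − 207/232·R4.
R3 ← R3 − 142/29·R4.
R5 ← R5 − 18523/232·R4.
Row 5 reduces to 0 = 1/2, a contradiction. The system is inconsistent.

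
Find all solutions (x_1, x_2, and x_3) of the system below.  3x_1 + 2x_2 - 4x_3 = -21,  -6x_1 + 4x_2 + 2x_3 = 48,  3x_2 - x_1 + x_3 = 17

Row-reduce the augmented matrix:
R1 ← R1 / (3).
R2 ← R2 + 6·R1.
R3 ← R3 + 1·R1.
R2 ← R2 / (8).
R1 ← R1 − 2/3·R2.
R3 ← R3 − 11/3·R2.
R3 ← R3 / (29/12).
R1 ← R1 + 5/6·R3.
R2 ← R2 + 3/4·R3.
Reading off the reduced rows gives x_1 = -5, x_2 = 3, x_3 = 3.

x_1 = -5, x_2 = 3, x_3 = 3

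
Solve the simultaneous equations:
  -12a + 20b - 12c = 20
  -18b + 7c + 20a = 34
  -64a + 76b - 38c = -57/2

no solution

Row-reduce:
R1 ← R1 / (-12).
R2 ← R2 − 20·R1.
R3 ← R3 + 64·R1.
R2 ← R2 / (46/3).
R1 ← R1 + 5/3·R2.
R3 ← R3 + 92/3·R2.
Row 3 reduces to 0 = -1/2, a contradiction. The system is inconsistent.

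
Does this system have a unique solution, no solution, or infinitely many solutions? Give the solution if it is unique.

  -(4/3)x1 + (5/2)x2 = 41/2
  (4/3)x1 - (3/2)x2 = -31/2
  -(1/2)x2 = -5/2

Row-reduce the augmented matrix:
R1 ← R1 / (-4/3).
R2 ← R2 − 4/3·R1.
R1 ← R1 + 15/8·R2.
R3 ← R3 + 1/2·R2.
R3 reduces to 0 = 0, so the extra equation is consistent.
Reading off the reduced rows gives x1 = -6, x2 = 5.

x1 = -6, x2 = 5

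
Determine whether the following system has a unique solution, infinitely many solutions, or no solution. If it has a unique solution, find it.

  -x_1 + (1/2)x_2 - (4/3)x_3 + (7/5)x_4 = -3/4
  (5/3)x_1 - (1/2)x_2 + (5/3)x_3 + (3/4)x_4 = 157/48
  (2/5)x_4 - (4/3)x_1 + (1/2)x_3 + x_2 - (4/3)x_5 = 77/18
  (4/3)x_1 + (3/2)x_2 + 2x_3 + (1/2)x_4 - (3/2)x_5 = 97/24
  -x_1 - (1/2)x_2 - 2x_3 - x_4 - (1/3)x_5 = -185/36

x_1 = -7/4, x_2 = -1/2, x_3 = 3, x_4 = 5/4, x_5 = -1/3

Row-reduce the augmented matrix:
R1 ← R1 / (-1).
R2 ← R2 − 5/3·R1.
R3 ← R3 + 4/3·R1.
R4 ← R4 − 4/3·R1.
R5 ← R5 + 1·R1.
R2 ← R2 / (1/3).
R1 ← R1 + 1/2·R2.
R3 ← R3 − 1/3·R2.
R4 ← R4 − 13/6·R2.
R5 ← R5 + 1·R2.
R3 ← R3 / (17/6).
R1 ← R1 − 1/2·R3.
R2 ← R2 + 5/3·R3.
R4 ← R4 − 23/6·R3.
R5 ← R5 + 7/3·R3.
R4 ← R4 / (-7833/680).
R1 ← R1 − 2739/680·R4.
R2 ← R2 − 447/68·R4.
R3 ← R3 + 273/170·R4.
R5 ← R5 − 211/68·R4.
R5 ← R5 / (-31712/23499).
R1 ← R1 − 5351/15666·R5.
R2 ← R2 + 1595/2611·R5.
R3 ← R3 + 574/1119·R5.
R4 ← R4 + 620/23499·R5.
Reading off the reduced rows gives x_1 = -7/4, x_2 = -1/2, x_3 = 3, x_4 = 5/4, x_5 = -1/3.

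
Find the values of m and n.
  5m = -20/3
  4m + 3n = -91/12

Row-reduce the augmented matrix:
R1 ← R1 / (5).
R2 ← R2 − 4·R1.
R2 ← R2 / (3).
Reading off the reduced rows gives m = -4/3, n = -3/4.

m = -4/3, n = -3/4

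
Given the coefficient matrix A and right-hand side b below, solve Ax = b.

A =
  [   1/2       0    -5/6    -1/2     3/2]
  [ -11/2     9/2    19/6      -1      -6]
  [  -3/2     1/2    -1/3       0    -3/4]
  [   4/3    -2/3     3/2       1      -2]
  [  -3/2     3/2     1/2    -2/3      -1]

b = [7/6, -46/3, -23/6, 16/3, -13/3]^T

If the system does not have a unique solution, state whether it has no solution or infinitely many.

infinitely many solutions

Row-reduce:
R1 ← R1 / (1/2).
R2 ← R2 + 11/2·R1.
R3 ← R3 + 3/2·R1.
R4 ← R4 − 4/3·R1.
R5 ← R5 + 3/2·R1.
R2 ← R2 / (9/2).
R3 ← R3 − 1/2·R2.
R4 ← R4 + 2/3·R2.
R5 ← R5 − 3/2·R2.
R3 ← R3 / (-13/6).
R1 ← R1 + 5/3·R3.
R2 ← R2 + 4/3·R3.
R4 ← R4 − 17/6·R3.
R4 ← R4 / (124/351).
R1 ← R1 + 47/117·R4.
R2 ← R2 + 113/117·R4.
R3 ← R3 − 14/39·R4.
Rank is 4 with 5 unknowns, leaving x_5 free.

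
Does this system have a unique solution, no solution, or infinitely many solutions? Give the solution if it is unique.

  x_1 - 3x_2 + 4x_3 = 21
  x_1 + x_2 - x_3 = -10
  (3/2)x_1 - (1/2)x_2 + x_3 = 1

no solution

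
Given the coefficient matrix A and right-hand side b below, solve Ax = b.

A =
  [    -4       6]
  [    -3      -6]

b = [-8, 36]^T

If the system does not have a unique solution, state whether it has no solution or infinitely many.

x_1 = -4, x_2 = -4

Row-reduce the augmented matrix:
R1 ← R1 / (-4).
R2 ← R2 + 3·R1.
R2 ← R2 / (-21/2).
R1 ← R1 + 3/2·R2.
Reading off the reduced rows gives x_1 = -4, x_2 = -4.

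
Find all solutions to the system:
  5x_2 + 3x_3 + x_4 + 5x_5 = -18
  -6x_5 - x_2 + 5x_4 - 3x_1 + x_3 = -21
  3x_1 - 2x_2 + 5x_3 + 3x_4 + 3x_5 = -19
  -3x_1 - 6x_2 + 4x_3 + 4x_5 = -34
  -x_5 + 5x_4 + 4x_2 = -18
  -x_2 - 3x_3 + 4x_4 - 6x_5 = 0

x_1 = 4, x_2 = 1, x_3 = -1, x_4 = -5, x_5 = -3

Row-reduce the augmented matrix:
Swap R1 and R2.
R1 ← R1 / (-3).
R3 ← R3 − 3·R1.
R4 ← R4 + 3·R1.
R2 ← R2 / (5).
R1 ← R1 − 1/3·R2.
R3 ← R3 + 3·R2.
R4 ← R4 + 5·R2.
R5 ← R5 − 4·R2.
R6 ← R6 + 1·R2.
R3 ← R3 / (39/5).
R1 ← R1 + 8/15·R3.
R2 ← R2 − 3/5·R3.
R4 ← R4 − 6·R3.
R5 ← R5 + 12/5·R3.
R6 ← R6 + 12/5·R3.
R4 ← R4 / (-138/13).
R1 ← R1 + 134/117·R4.
R2 ← R2 + 6/13·R4.
R3 ← R3 − 43/39·R4.
R5 ← R5 − 89/13·R4.
R6 ← R6 − 89/13·R4.
R5 ← R5 / (215/46).
R1 ← R1 − 10/207·R5.
R2 ← R2 − 8/23·R5.
R3 ← R3 − 215/138·R5.
R4 ← R4 + 65/46·R5.
R6 ← R6 − 215/46·R5.
R6 reduces to 0 = 0, so the extra equation is consistent.
Reading off the reduced rows gives x_1 = 4, x_2 = 1, x_3 = -1, x_4 = -5, x_5 = -3.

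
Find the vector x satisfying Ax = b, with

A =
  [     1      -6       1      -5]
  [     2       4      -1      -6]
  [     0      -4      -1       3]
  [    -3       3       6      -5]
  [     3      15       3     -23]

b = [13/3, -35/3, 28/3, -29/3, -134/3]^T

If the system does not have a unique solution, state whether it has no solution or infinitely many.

x_1 = -7/3, x_2 = -5/3, x_3 = -5/3, x_4 = 1/3

Row-reduce the augmented matrix:
R2 ← R2 − 2·R1.
R4 ← R4 + 3·R1.
R5 ← R5 − 3·R1.
R2 ← R2 / (16).
R1 ← R1 + 6·R2.
R3 ← R3 + 4·R2.
R4 ← R4 + 15·R2.
R5 ← R5 − 33·R2.
R3 ← R3 / (-7/4).
R1 ← R1 + 1/8·R3.
R2 ← R2 + 3/16·R3.
R4 ← R4 − 99/16·R3.
R5 ← R5 − 99/16·R3.
R4 ← R4 / (-59/28).
R1 ← R1 + 53/14·R4.
R2 ← R2 + 5/28·R4.
R3 ← R3 + 16/7·R4.
R5 ← R5 + 59/28·R4.
R5 reduces to 0 = 0, so the extra equation is consistent.
Reading off the reduced rows gives x_1 = -7/3, x_2 = -5/3, x_3 = -5/3, x_4 = 1/3.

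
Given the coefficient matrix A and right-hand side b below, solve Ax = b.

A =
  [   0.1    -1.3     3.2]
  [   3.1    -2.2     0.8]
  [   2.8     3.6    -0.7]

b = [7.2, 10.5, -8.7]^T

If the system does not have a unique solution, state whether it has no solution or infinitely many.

Row-reduce the augmented matrix:
R1 ← R1 / (1/10).
R2 ← R2 − 31/10·R1.
R3 ← R3 − 14/5·R1.
R2 ← R2 / (381/10).
R1 ← R1 + 13·R2.
R3 ← R3 − 40·R2.
R3 ← R3 / (16519/1270).
R1 ← R1 + 200/127·R3.
R2 ← R2 + 328/127·R3.
Reading off the reduced rows gives x_1 = 1, x_2 = -3, x_3 = 1.

x_1 = 1, x_2 = -3, x_3 = 1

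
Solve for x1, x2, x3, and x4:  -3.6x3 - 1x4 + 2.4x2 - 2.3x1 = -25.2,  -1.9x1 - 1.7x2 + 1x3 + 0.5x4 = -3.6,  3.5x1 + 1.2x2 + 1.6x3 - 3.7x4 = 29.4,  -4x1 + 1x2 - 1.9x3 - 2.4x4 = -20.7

x1 = 4, x2 = 0, x3 = 5, x4 = -2

Row-reduce the augmented matrix:
R1 ← R1 / (-23/10).
R2 ← R2 + 19/10·R1.
R3 ← R3 − 7/2·R1.
R4 ← R4 + 4·R1.
R2 ← R2 / (-847/230).
R1 ← R1 + 24/23·R2.
R3 ← R3 − 558/115·R2.
R4 ← R4 + 73/23·R2.
R3 ← R3 / (1150/847).
R1 ← R1 − 372/847·R3.
R2 ← R2 + 914/847·R3.
R4 ← R4 − 7927/8470·R3.
R4 ← R4 / (67989/115000).
R1 ← R1 − 3401/2875·R4.
R2 ← R2 + 17949/5750·R4.
R3 ← R3 + 29429/11500·R4.
Reading off the reduced rows gives x1 = 4, x2 = 0, x3 = 5, x4 = -2.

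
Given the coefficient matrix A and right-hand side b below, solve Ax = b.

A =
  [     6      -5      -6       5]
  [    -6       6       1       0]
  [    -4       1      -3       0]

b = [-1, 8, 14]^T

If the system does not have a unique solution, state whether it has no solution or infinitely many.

infinitely many solutions

Row-reduce:
R1 ← R1 / (6).
R2 ← R2 + 6·R1.
R3 ← R3 + 4·R1.
R1 ← R1 + 5/6·R2.
R3 ← R3 + 7/3·R2.
R3 ← R3 / (-56/3).
R1 ← R1 + 31/6·R3.
R2 ← R2 + 5·R3.
Rank is 3 with 4 unknowns, leaving x_4 free.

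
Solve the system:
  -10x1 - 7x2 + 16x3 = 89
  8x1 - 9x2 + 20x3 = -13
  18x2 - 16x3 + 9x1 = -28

Row-reduce the augmented matrix:
R1 ← R1 / (-10).
R2 ← R2 − 8·R1.
R3 ← R3 − 9·R1.
R2 ← R2 / (-73/5).
R1 ← R1 − 7/10·R2.
R3 ← R3 − 117/10·R2.
R3 ← R3 / (1802/73).
R1 ← R1 + 2/73·R3.
R2 ← R2 + 164/73·R3.
Reading off the reduced rows gives x1 = -6, x2 = 5, x3 = 4.

x1 = -6, x2 = 5, x3 = 4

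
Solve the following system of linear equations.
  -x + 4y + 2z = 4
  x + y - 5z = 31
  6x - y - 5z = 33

x = 2, y = 4, z = -5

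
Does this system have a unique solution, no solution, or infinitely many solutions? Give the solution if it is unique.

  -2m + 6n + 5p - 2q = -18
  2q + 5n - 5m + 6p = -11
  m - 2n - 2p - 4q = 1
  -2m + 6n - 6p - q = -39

m = 1, n = -4, p = 2, q = 1

Row-reduce the augmented matrix:
R1 ← R1 / (-2).
R2 ← R2 + 5·R1.
R3 ← R3 − 1·R1.
R4 ← R4 + 2·R1.
R2 ← R2 / (-10).
R1 ← R1 + 3·R2.
R3 ← R3 − 1·R2.
R3 ← R3 / (-3/20).
R1 ← R1 + 11/20·R3.
R2 ← R2 − 13/20·R3.
R4 ← R4 + 11·R3.
R4 ← R4 / (949/3).
R1 ← R1 − 44/3·R4.
R2 ← R2 + 58/3·R4.
R3 ← R3 − 86/3·R4.
Reading off the reduced rows gives m = 1, n = -4, p = 2, q = 1.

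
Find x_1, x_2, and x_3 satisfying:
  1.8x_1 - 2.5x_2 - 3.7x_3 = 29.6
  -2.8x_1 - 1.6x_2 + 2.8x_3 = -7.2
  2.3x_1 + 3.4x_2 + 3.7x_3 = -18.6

Row-reduce the augmented matrix:
R1 ← R1 / (9/5).
R2 ← R2 + 14/5·R1.
R3 ← R3 − 23/10·R1.
R2 ← R2 / (-247/45).
R1 ← R1 + 25/18·R2.
R3 ← R3 − 1187/180·R2.
R3 ← R3 / (317/65).
R1 ← R1 + 17/13·R3.
R2 ← R2 − 7/13·R3.
Reading off the reduced rows gives x_1 = 4, x_2 = -6, x_3 = -2.

x_1 = 4, x_2 = -6, x_3 = -2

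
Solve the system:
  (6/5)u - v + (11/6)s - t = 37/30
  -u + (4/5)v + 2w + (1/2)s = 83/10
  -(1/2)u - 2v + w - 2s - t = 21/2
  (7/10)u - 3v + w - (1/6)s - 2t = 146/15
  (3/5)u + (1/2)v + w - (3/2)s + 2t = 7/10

Row-reduce:
R1 ← R1 / (6/5).
R2 ← R2 + 1·R1.
R3 ← R3 + 1/2·R1.
R4 ← R4 − 7/10·R1.
R5 ← R5 − 3/5·R1.
R2 ← R2 / (-1/30).
R1 ← R1 + 5/6·R2.
R3 ← R3 + 29/12·R2.
R4 ← R4 + 29/12·R2.
R5 ← R5 − 1·R2.
R3 ← R3 / (-144).
R1 ← R1 + 50·R3.
R2 ← R2 + 60·R3.
R4 ← R4 + 144·R3.
R5 ← R5 − 61·R3.
Swap R4 and R5.
R4 ← R4 / (-2525/576).
R1 ← R1 − 665/288·R4.
R2 ← R2 − 15/16·R4.
R3 ← R3 − 593/576·R4.
Row 5 reduces to 0 = -2, a contradiction. The system is inconsistent.

no solution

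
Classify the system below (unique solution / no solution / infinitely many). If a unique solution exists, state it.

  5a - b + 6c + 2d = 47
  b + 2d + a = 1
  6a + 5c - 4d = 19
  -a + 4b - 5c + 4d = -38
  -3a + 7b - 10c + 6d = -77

a = 1, b = -6, c = 5, d = 3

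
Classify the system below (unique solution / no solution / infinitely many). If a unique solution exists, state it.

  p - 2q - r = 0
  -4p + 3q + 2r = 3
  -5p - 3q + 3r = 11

p = -1, q = -1, r = 1

Row-reduce the augmented matrix:
R2 ← R2 + 4·R1.
R3 ← R3 + 5·R1.
R2 ← R2 / (-5).
R1 ← R1 + 2·R2.
R3 ← R3 + 13·R2.
R3 ← R3 / (16/5).
R1 ← R1 + 1/5·R3.
R2 ← R2 − 2/5·R3.
Reading off the reduced rows gives p = -1, q = -1, r = 1.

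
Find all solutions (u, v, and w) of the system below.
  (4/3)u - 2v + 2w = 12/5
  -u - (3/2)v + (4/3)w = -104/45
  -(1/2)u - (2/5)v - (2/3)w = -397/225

Row-reduce the augmented matrix:
R1 ← R1 / (4/3).
R2 ← R2 + 1·R1.
R3 ← R3 + 1/2·R1.
R2 ← R2 / (-3).
R1 ← R1 + 3/2·R2.
R3 ← R3 + 23/20·R2.
R3 ← R3 / (-361/360).
R1 ← R1 − 1/12·R3.
R2 ← R2 + 17/18·R3.
Reading off the reduced rows gives u = 2, v = 4/5, w = 2/3.

u = 2, v = 4/5, w = 2/3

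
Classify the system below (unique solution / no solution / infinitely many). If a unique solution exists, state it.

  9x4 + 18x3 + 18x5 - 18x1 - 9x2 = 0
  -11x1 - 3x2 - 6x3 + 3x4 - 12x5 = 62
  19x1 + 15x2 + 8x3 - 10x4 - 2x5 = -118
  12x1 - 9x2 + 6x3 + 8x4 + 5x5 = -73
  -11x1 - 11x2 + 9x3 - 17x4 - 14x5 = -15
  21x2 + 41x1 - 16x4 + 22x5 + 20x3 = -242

Row-reduce the augmented matrix:
R1 ← R1 / (-18).
R2 ← R2 + 11·R1.
R3 ← R3 − 19·R1.
R4 ← R4 − 12·R1.
R5 ← R5 + 11·R1.
R6 ← R6 − 41·R1.
R2 ← R2 / (5/2).
R1 ← R1 − 1/2·R2.
R3 ← R3 − 11/2·R2.
R4 ← R4 + 15·R2.
R5 ← R5 + 11/2·R2.
R6 ← R6 − 1/2·R2.
R3 ← R3 / (322/5).
R1 ← R1 − 12/5·R3.
R2 ← R2 + 34/5·R3.
R4 ← R4 + 84·R3.
R5 ← R5 + 197/5·R3.
R6 ← R6 − 322/5·R3.
R4 ← R4 / (127/23).
R1 ← R1 + 30/161·R4.
R2 ← R2 + 76/161·R4.
R3 ← R3 − 25/322·R4.
R5 ← R5 + 8031/322·R4.
R5 ← R5 / (-324509/1778).
R1 ← R1 + 24/889·R5.
R2 ← R2 + 4328/889·R5.
R3 ← R3 − 2687/1778·R5.
R4 ← R4 + 755/127·R5.
R6 reduces to 0 = 0, so the extra equation is consistent.
Reading off the reduced rows gives x1 = -4, x2 = 0, x3 = -5, x4 = 0, x5 = 1.

x1 = -4, x2 = 0, x3 = -5, x4 = 0, x5 = 1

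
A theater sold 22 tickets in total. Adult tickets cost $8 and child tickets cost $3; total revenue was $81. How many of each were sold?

Let a = adult tickets, c = child tickets.
  a + c = 22
  8a + 3c = 81
From equation 1: a = 22 − c.
Substitute into equation 2 and solve: c = 19.
Then a = 3.

adult tickets: 3, child tickets: 19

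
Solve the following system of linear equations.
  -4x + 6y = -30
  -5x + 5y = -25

x = 0, y = -5

Row-reduce the augmented matrix:
R1 ← R1 / (-4).
R2 ← R2 + 5·R1.
R2 ← R2 / (-5/2).
R1 ← R1 + 3/2·R2.
Reading off the reduced rows gives x = 0, y = -5.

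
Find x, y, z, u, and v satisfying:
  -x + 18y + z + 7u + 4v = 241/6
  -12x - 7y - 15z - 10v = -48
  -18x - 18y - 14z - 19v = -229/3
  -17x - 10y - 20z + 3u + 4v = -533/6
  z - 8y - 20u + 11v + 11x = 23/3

Row-reduce the augmented matrix:
R1 ← R1 / (-1).
R2 ← R2 + 12·R1.
R3 ← R3 + 18·R1.
R4 ← R4 + 17·R1.
R5 ← R5 − 11·R1.
R2 ← R2 / (-223).
R1 ← R1 + 18·R2.
R3 ← R3 + 342·R2.
R4 ← R4 + 316·R2.
R5 ← R5 − 190·R2.
R3 ← R3 / (2098/223).
R1 ← R1 − 263/223·R3.
R2 ← R2 − 27/223·R3.
R4 ← R4 − 281/223·R3.
R5 ← R5 + 2454/223·R3.
R4 ← R4 / (2783/1049).
R1 ← R1 + 602/1049·R4.
R2 ← R2 − 357/1049·R4.
R3 ← R3 − 315/1049·R4.
R5 ← R5 + 11817/1049·R4.
R5 ← R5 / (454083/5566).
R1 ← R1 − 27453/5566·R5.
R2 ← R2 + 5794/2783·R5.
R3 ← R3 + 6422/2783·R5.
R4 ← R4 − 38735/5566·R5.
Reading off the reduced rows gives x = 1, y = 3, z = 5/3, u = -3/2, v = -1.

x = 1, y = 3, z = 5/3, u = -3/2, v = -1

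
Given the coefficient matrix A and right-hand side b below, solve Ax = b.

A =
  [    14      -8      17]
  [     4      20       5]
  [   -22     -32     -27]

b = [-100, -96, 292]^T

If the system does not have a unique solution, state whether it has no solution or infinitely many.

infinitely many solutions

Row-reduce:
R1 ← R1 / (14).
R2 ← R2 − 4·R1.
R3 ← R3 + 22·R1.
R2 ← R2 / (156/7).
R1 ← R1 + 4/7·R2.
R3 ← R3 + 312/7·R2.
Rank is 2 with 3 unknowns, leaving x_3 free.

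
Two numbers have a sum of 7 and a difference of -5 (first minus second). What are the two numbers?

first number: 1, second number: 6

Let x = first number, y = second number.
  y + x = 7
  x - y = -5
Row-reduce the augmented matrix:
R2 ← R2 − 1·R1.
R2 ← R2 / (-2).
R1 ← R1 − 1·R2.
Reading off the reduced rows gives x = 1, y = 6.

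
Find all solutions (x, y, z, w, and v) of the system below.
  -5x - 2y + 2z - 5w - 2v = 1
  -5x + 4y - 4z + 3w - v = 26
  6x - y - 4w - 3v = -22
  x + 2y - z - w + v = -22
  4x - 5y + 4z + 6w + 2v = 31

Row-reduce the augmented matrix:
R1 ← R1 / (-5).
R2 ← R2 + 5·R1.
R3 ← R3 − 6·R1.
R4 ← R4 − 1·R1.
R5 ← R5 − 4·R1.
R2 ← R2 / (6).
R1 ← R1 − 2/5·R2.
R3 ← R3 + 17/5·R2.
R4 ← R4 − 8/5·R2.
R5 ← R5 + 33/5·R2.
R3 ← R3 / (-1).
R2 ← R2 + 1·R3.
R4 ← R4 − 1·R3.
R5 ← R5 + 1·R3.
R4 ← R4 / (-48/5).
R1 ← R1 − 7/15·R4.
R2 ← R2 − 34/5·R4.
R3 ← R3 − 82/15·R4.
R5 ← R5 − 244/15·R4.
R5 ← R5 / (-31/24).
R1 ← R1 − 11/96·R5.
R2 ← R2 − 29/16·R5.
R3 ← R3 − 109/48·R5.
R4 ← R4 − 15/32·R5.
Reading off the reduced rows gives x = -3, y = -5, z = -2, w = 6, v = -5.

x = -3, y = -5, z = -2, w = 6, v = -5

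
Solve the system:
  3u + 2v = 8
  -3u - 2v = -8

infinitely many solutions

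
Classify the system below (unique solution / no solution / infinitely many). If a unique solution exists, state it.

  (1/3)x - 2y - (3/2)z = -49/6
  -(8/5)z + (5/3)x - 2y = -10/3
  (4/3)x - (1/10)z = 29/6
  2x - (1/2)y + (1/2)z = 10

x = 4, y = 1, z = 5

Row-reduce the augmented matrix:
R1 ← R1 / (1/3).
R2 ← R2 − 5/3·R1.
R3 ← R3 − 4/3·R1.
R4 ← R4 − 2·R1.
R2 ← R2 / (8).
R1 ← R1 + 6·R2.
R3 ← R3 − 8·R2.
R4 ← R4 − 23/2·R2.
Swap R3 and R4.
R3 ← R3 / (163/160).
R1 ← R1 + 3/40·R3.
R2 ← R2 − 59/80·R3.
R4 reduces to 0 = 0, so the extra equation is consistent.
Reading off the reduced rows gives x = 4, y = 1, z = 5.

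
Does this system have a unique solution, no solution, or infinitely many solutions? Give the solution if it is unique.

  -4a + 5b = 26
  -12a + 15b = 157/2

no solution

Row-reduce:
R1 ← R1 / (-4).
R2 ← R2 + 12·R1.
Row 2 reduces to 0 = 1/2, a contradiction. The system is inconsistent.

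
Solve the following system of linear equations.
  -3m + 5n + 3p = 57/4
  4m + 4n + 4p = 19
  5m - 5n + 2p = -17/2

Row-reduce the augmented matrix:
R1 ← R1 / (-3).
R2 ← R2 − 4·R1.
R3 ← R3 − 5·R1.
R2 ← R2 / (32/3).
R1 ← R1 + 5/3·R2.
R3 ← R3 − 10/3·R2.
R3 ← R3 / (9/2).
R1 ← R1 − 1/4·R3.
R2 ← R2 − 3/4·R3.
Reading off the reduced rows gives m = 1, n = 3, p = 3/4.

m = 1, n = 3, p = 3/4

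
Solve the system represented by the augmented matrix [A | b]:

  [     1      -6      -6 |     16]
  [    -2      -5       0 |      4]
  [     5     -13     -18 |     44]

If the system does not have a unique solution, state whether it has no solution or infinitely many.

infinitely many solutions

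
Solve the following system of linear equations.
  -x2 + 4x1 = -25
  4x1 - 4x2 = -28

x1 = -6, x2 = 1

From equation 1: x2 = 25 + 4·x1.
Substitute into equation 2 and solve: x1 = -6.
Then x2 = 1.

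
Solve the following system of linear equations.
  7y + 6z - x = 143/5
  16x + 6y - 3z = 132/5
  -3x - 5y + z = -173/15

Row-reduce the augmented matrix:
R1 ← R1 / (-1).
R2 ← R2 − 16·R1.
R3 ← R3 + 3·R1.
R2 ← R2 / (118).
R1 ← R1 + 7·R2.
R3 ← R3 + 26·R2.
R3 ← R3 / (206/59).
R1 ← R1 + 57/118·R3.
R2 ← R2 − 93/118·R3.
Reading off the reduced rows gives x = 7/5, y = 2, z = 8/3.

x = 7/5, y = 2, z = 8/3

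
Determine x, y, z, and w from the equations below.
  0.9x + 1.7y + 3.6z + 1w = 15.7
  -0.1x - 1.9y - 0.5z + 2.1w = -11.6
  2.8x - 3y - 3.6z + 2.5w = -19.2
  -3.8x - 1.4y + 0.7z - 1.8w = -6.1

x = 2, y = 3, z = 3, w = -2

Row-reduce the augmented matrix:
R1 ← R1 / (9/10).
R2 ← R2 + 1/10·R1.
R3 ← R3 − 14/5·R1.
R4 ← R4 + 19/5·R1.
R2 ← R2 / (-77/45).
R1 ← R1 − 17/9·R2.
R3 ← R3 + 373/45·R2.
R4 ← R4 − 52/9·R2.
R3 ← R3 / (-11023/770).
R1 ← R1 − 599/154·R3.
R2 ← R2 − 9/154·R3.
R4 ← R4 − 11983/770·R3.
R4 ← R4 / (-133368/55115).
R1 ← R1 − 10487/22046·R4.
R2 ← R2 + 29507/22046·R4.
R3 ← R3 − 8718/11023·R4.
Reading off the reduced rows gives x = 2, y = 3, z = 3, w = -2.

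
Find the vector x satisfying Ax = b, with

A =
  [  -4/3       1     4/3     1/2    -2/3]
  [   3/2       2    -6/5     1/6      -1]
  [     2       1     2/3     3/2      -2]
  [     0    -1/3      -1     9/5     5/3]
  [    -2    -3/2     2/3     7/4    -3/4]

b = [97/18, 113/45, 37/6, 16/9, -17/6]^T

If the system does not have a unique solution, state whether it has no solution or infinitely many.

Row-reduce the augmented matrix:
R1 ← R1 / (-4/3).
R2 ← R2 − 3/2·R1.
R3 ← R3 − 2·R1.
R5 ← R5 + 2·R1.
R2 ← R2 / (25/8).
R1 ← R1 + 3/4·R2.
R3 ← R3 − 5/2·R2.
R4 ← R4 + 1/3·R2.
R5 ← R5 + 3·R2.
R3 ← R3 / (182/75).
R1 ← R1 + 116/125·R3.
R2 ← R2 − 12/125·R3.
R4 ← R4 + 121/125·R3.
R5 ← R5 + 392/375·R3.
R4 ← R4 / (10412/4095).
R1 ← R1 − 199/455·R4.
R2 ← R2 − 457/2730·R4.
R3 ← R3 − 125/182·R4.
R5 ← R5 − 943/390·R4.
R5 ← R5 / (-304001/104120).
R1 ← R1 + 35227/52060·R5.
R2 ← R2 + 57487/104120·R5.
R3 ← R3 + 18465/20824·R5.
R4 ← R4 − 3447/10412·R5.
Reading off the reduced rows gives x_1 = 1, x_2 = 3, x_3 = 3, x_4 = 5/3, x_5 = 5/3.

x_1 = 1, x_2 = 3, x_3 = 3, x_4 = 5/3, x_5 = 5/3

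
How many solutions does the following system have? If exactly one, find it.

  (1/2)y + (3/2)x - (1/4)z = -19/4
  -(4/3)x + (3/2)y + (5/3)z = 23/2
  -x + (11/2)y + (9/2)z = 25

infinitely many solutions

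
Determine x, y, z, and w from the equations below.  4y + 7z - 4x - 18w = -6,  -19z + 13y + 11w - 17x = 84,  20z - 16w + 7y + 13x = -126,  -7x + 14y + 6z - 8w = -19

x = -5, y = -3, z = -2, w = 0

Row-reduce the augmented matrix:
R1 ← R1 / (-4).
R2 ← R2 + 17·R1.
R3 ← R3 − 13·R1.
R4 ← R4 + 7·R1.
R2 ← R2 / (-4).
R1 ← R1 + 1·R2.
R3 ← R3 − 20·R2.
R4 ← R4 − 7·R2.
R3 ← R3 / (-201).
R1 ← R1 − 167/16·R3.
R2 ← R2 − 195/16·R3.
R4 ← R4 + 1465/16·R3.
R4 ← R4 / (12077/1072).
R1 ← R1 − 1581/1072·R4.
R2 ← R2 − 145/1072·R4.
R3 ← R3 + 121/67·R4.
Reading off the reduced rows gives x = -5, y = -3, z = -2, w = 0.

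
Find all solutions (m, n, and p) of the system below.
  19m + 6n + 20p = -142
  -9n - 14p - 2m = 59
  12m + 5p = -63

Row-reduce the augmented matrix:
R1 ← R1 / (19).
R2 ← R2 + 2·R1.
R3 ← R3 − 12·R1.
R2 ← R2 / (-159/19).
R1 ← R1 − 6/19·R2.
R3 ← R3 + 72/19·R2.
R3 ← R3 / (-119/53).
R1 ← R1 − 32/53·R3.
R2 ← R2 − 226/159·R3.
Reading off the reduced rows gives m = -4, n = -1, p = -3.

m = -4, n = -1, p = -3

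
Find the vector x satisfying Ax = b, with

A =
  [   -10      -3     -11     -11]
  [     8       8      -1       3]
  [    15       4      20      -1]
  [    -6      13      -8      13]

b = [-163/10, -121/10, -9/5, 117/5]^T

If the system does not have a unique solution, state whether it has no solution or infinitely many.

x_1 = -2, x_2 = 0, x_3 = 3/2, x_4 = 9/5

Row-reduce the augmented matrix:
R1 ← R1 / (-10).
R2 ← R2 − 8·R1.
R3 ← R3 − 15·R1.
R4 ← R4 + 6·R1.
R2 ← R2 / (28/5).
R1 ← R1 − 3/10·R2.
R3 ← R3 + 1/2·R2.
R4 ← R4 − 74/5·R2.
R3 ← R3 / (21/8).
R1 ← R1 − 13/8·R3.
R2 ← R2 + 7/4·R3.
R4 ← R4 − 49/2·R3.
R4 ← R4 / (4265/21).
R1 ← R1 − 1847/147·R4.
R2 ← R2 + 274/21·R4.
R3 ← R3 + 1009/147·R4.
Reading off the reduced rows gives x_1 = -2, x_2 = 0, x_3 = 3/2, x_4 = 9/5.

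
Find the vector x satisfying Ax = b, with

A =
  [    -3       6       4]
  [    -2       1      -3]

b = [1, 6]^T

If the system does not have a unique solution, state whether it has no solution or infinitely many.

Row-reduce:
R1 ← R1 / (-3).
R2 ← R2 + 2·R1.
R2 ← R2 / (-3).
R1 ← R1 + 2·R2.
Rank is 2 with 3 unknowns, leaving x_3 free.

infinitely many solutions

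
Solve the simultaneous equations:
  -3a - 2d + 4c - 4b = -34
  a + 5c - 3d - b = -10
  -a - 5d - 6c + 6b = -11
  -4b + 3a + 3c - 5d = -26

a = 4, b = 4, c = 1, d = 5

Row-reduce the augmented matrix:
R1 ← R1 / (-3).
R2 ← R2 − 1·R1.
R3 ← R3 + 1·R1.
R4 ← R4 − 3·R1.
R2 ← R2 / (-7/3).
R1 ← R1 − 4/3·R2.
R3 ← R3 − 22/3·R2.
R4 ← R4 + 8·R2.
R3 ← R3 / (88/7).
R1 ← R1 − 16/7·R3.
R2 ← R2 + 19/7·R3.
R4 ← R4 + 103/7·R3.
R4 ← R4 / (-1143/88).
R1 ← R1 − 16/11·R4.
R2 ← R2 + 163/88·R4.
R3 ← R3 + 111/88·R4.
Reading off the reduced rows gives a = 4, b = 4, c = 1, d = 5.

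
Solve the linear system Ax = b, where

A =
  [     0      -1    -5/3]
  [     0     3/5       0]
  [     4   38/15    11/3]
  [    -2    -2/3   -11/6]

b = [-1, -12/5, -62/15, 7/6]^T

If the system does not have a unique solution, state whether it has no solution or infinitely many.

Row-reduce:
Swap R1 and R3.
R1 ← R1 / (4).
R4 ← R4 + 2·R1.
R2 ← R2 / (3/5).
R1 ← R1 − 19/30·R2.
R3 ← R3 + 1·R2.
R4 ← R4 − 3/5·R2.
R3 ← R3 / (-5/3).
R1 ← R1 − 11/12·R3.
Row 4 reduces to 0 = 3/2, a contradiction. The system is inconsistent.

no solution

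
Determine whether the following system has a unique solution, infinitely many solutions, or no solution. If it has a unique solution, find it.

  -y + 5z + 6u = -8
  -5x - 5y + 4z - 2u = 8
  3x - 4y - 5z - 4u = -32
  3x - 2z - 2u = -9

Row-reduce the augmented matrix:
Swap R1 and R2.
R1 ← R1 / (-5).
R3 ← R3 − 3·R1.
R4 ← R4 − 3·R1.
R2 ← R2 / (-1).
R1 ← R1 − 1·R2.
R3 ← R3 + 7·R2.
R4 ← R4 + 3·R2.
R3 ← R3 / (-188/5).
R1 ← R1 − 21/5·R3.
R2 ← R2 + 5·R3.
R4 ← R4 + 73/5·R3.
R4 ← R4 / (-135/47).
R1 ← R1 − 53/47·R4.
R2 ← R2 − 13/47·R4.
R3 ← R3 − 59/47·R4.
Reading off the reduced rows gives x = -3, y = 5, z = 3, u = -3.

x = -3, y = 5, z = 3, u = -3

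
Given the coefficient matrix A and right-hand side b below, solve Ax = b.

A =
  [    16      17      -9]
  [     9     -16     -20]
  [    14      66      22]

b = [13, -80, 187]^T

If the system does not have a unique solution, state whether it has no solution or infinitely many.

no solution

Row-reduce:
R1 ← R1 / (16).
R2 ← R2 − 9·R1.
R3 ← R3 − 14·R1.
R2 ← R2 / (-409/16).
R1 ← R1 − 17/16·R2.
R3 ← R3 − 409/8·R2.
Row 3 reduces to 0 = 1, a contradiction. The system is inconsistent.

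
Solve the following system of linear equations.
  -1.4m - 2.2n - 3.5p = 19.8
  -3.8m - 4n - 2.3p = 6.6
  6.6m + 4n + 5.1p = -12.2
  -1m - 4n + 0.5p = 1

m = 4, n = -2, p = -6

Row-reduce the augmented matrix:
R1 ← R1 / (-7/5).
R2 ← R2 + 19/5·R1.
R3 ← R3 − 33/5·R1.
R4 ← R4 + 1·R1.
R2 ← R2 / (69/35).
R1 ← R1 − 11/7·R2.
R3 ← R3 + 223/35·R2.
R4 ← R4 + 17/7·R2.
R3 ← R3 / (273/23).
R1 ← R1 + 149/46·R3.
R2 ← R2 − 84/23·R3.
R4 ← R4 − 273/23·R3.
R4 reduces to 0 = 0, so the extra equation is consistent.
Reading off the reduced rows gives m = 4, n = -2, p = -6.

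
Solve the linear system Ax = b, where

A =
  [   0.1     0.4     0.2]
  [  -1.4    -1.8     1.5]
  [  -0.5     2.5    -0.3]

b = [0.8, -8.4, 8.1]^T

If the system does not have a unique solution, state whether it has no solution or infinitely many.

Row-reduce the augmented matrix:
R1 ← R1 / (1/10).
R2 ← R2 + 7/5·R1.
R3 ← R3 + 1/2·R1.
R2 ← R2 / (19/5).
R1 ← R1 − 4·R2.
R3 ← R3 − 9/2·R2.
R3 ← R3 / (-1669/380).
R1 ← R1 + 48/19·R3.
R2 ← R2 − 43/38·R3.
Reading off the reduced rows gives x_1 = 0, x_2 = 3, x_3 = -2.

x_1 = 0, x_2 = 3, x_3 = -2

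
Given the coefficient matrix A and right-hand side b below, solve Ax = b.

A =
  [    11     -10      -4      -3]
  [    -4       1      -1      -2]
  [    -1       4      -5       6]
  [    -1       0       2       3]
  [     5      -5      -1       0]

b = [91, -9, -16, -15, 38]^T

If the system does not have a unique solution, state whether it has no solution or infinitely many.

x_1 = 3, x_2 = -4, x_3 = -3, x_4 = -2

Row-reduce the augmented matrix:
R1 ← R1 / (11).
R2 ← R2 + 4·R1.
R3 ← R3 + 1·R1.
R4 ← R4 + 1·R1.
R5 ← R5 − 5·R1.
R2 ← R2 / (-29/11).
R1 ← R1 + 10/11·R2.
R3 ← R3 − 34/11·R2.
R4 ← R4 + 10/11·R2.
R5 ← R5 + 5/11·R2.
R3 ← R3 / (-239/29).
R1 ← R1 − 14/29·R3.
R2 ← R2 − 27/29·R3.
R4 ← R4 − 72/29·R3.
R5 ← R5 − 36/29·R3.
R4 ← R4 / (1058/239).
R1 ← R1 − 219/239·R4.
R2 ← R2 − 337/239·R4.
R3 ← R3 + 61/239·R4.
R5 ← R5 − 529/239·R4.
R5 reduces to 0 = 0, so the extra equation is consistent.
Reading off the reduced rows gives x_1 = 3, x_2 = -4, x_3 = -3, x_4 = -2.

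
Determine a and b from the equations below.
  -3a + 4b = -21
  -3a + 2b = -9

a = -1, b = -6

Row-reduce the augmented matrix:
R1 ← R1 / (-3).
R2 ← R2 + 3·R1.
R2 ← R2 / (-2).
R1 ← R1 + 4/3·R2.
Reading off the reduced rows gives a = -1, b = -6.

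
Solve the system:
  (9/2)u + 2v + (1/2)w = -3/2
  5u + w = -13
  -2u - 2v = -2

no solution

Row-reduce:
R1 ← R1 / (9/2).
R2 ← R2 − 5·R1.
R3 ← R3 + 2·R1.
R2 ← R2 / (-20/9).
R1 ← R1 − 4/9·R2.
R3 ← R3 + 10/9·R2.
Row 3 reduces to 0 = 3, a contradiction. The system is inconsistent.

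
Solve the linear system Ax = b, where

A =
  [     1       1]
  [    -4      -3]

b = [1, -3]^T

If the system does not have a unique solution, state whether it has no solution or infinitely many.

Row-reduce the augmented matrix:
R2 ← R2 + 4·R1.
R1 ← R1 − 1·R2.
Reading off the reduced rows gives x_1 = 0, x_2 = 1.

x_1 = 0, x_2 = 1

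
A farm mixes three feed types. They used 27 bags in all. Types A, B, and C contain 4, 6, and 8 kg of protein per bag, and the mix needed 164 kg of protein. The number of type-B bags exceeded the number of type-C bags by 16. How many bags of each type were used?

Let a = type-A bags, b = type-B bags, c = type-C bags.
  c + a + b = 27
  4a + 6b + 8c = 164
  b - c = 16
Row-reduce the augmented matrix:
R2 ← R2 − 4·R1.
R2 ← R2 / (2).
R1 ← R1 − 1·R2.
R3 ← R3 − 1·R2.
R3 ← R3 / (-3).
R1 ← R1 + 1·R3.
R2 ← R2 − 2·R3.
Reading off the reduced rows gives a = 3, b = 20, c = 4.

type-A bags: 3, type-B bags: 20, type-C bags: 4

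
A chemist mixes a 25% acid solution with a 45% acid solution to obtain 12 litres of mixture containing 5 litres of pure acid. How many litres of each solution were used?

Let a = litres of solution A, b = litres of solution B.
  a + b = 12
  (1/4)a + (9/20)b = 5
Row-reduce the augmented matrix:
R2 ← R2 − 1/4·R1.
R2 ← R2 / (1/5).
R1 ← R1 − 1·R2.
Reading off the reduced rows gives a = 2, b = 10.

litres of solution A: 2, litres of solution B: 10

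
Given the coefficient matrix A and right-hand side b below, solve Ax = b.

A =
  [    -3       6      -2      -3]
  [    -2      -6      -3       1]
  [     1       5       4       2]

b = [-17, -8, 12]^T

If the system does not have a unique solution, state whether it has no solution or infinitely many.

Row-reduce:
R1 ← R1 / (-3).
R2 ← R2 + 2·R1.
R3 ← R3 − 1·R1.
R2 ← R2 / (-10).
R1 ← R1 + 2·R2.
R3 ← R3 − 7·R2.
R3 ← R3 / (13/6).
R1 ← R1 − 1·R3.
R2 ← R2 − 1/6·R3.
Rank is 3 with 4 unknowns, leaving x_4 free.

infinitely many solutions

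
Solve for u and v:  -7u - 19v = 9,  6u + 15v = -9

Row-reduce the augmented matrix:
R1 ← R1 / (-7).
R2 ← R2 − 6·R1.
R2 ← R2 / (-9/7).
R1 ← R1 − 19/7·R2.
Reading off the reduced rows gives u = -4, v = 1.

u = -4, v = 1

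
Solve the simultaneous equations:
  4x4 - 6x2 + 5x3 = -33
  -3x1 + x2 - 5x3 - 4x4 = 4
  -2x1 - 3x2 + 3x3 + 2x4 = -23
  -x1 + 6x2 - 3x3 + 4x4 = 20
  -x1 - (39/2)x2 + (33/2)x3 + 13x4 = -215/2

no solution

Row-reduce:
Swap R1 and R2.
R1 ← R1 / (-3).
R3 ← R3 + 2·R1.
R4 ← R4 + 1·R1.
R5 ← R5 + 1·R1.
R2 ← R2 / (-6).
R1 ← R1 + 1/3·R2.
R3 ← R3 + 11/3·R2.
R4 ← R4 − 17/3·R2.
R5 ← R5 + 119/6·R2.
R3 ← R3 / (59/18).
R1 ← R1 − 25/18·R3.
R2 ← R2 + 5/6·R3.
R4 ← R4 − 61/18·R3.
R5 ← R5 − 59/36·R3.
R4 ← R4 / (402/59).
R1 ← R1 − 10/59·R4.
R2 ← R2 + 6/59·R4.
R3 ← R3 − 40/59·R4.
Row 5 reduces to 0 = 3, a contradiction. The system is inconsistent.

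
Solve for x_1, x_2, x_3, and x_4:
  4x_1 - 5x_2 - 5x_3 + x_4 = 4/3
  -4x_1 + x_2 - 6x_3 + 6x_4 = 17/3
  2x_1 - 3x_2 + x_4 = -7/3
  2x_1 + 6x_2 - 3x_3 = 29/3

Row-reduce the augmented matrix:
R1 ← R1 / (4).
R2 ← R2 + 4·R1.
R3 ← R3 − 2·R1.
R4 ← R4 − 2·R1.
R2 ← R2 / (-4).
R1 ← R1 + 5/4·R2.
R3 ← R3 + 1/2·R2.
R4 ← R4 − 17/2·R2.
R3 ← R3 / (31/8).
R1 ← R1 − 35/16·R3.
R2 ← R2 − 11/4·R3.
R4 ← R4 + 191/8·R3.
R4 ← R4 / (374/31).
R1 ← R1 + 107/62·R4.
R2 ← R2 + 46/31·R4.
R3 ← R3 + 3/31·R4.
Reading off the reduced rows gives x_1 = 1/3, x_2 = 1, x_3 = -1, x_4 = 0.

x_1 = 1/3, x_2 = 1, x_3 = -1, x_4 = 0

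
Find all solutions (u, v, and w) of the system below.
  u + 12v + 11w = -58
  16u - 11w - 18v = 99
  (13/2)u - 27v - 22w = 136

Row-reduce:
R2 ← R2 − 16·R1.
R3 ← R3 − 13/2·R1.
R2 ← R2 / (-210).
R1 ← R1 − 12·R2.
R3 ← R3 + 105·R2.
Row 3 reduces to 0 = -1/2, a contradiction. The system is inconsistent.

no solution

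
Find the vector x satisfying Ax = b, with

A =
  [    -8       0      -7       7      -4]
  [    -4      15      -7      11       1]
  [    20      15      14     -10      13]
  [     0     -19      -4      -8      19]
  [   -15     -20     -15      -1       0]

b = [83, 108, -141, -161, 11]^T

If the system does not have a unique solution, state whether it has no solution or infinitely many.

infinitely many solutions

Row-reduce:
R1 ← R1 / (-8).
R2 ← R2 + 4·R1.
R3 ← R3 − 20·R1.
R5 ← R5 + 15·R1.
R2 ← R2 / (15).
R3 ← R3 − 15·R2.
R4 ← R4 + 19·R2.
R5 ← R5 + 20·R2.
Swap R3 and R4.
R3 ← R3 / (-253/30).
R1 ← R1 − 7/8·R3.
R2 ← R2 + 7/30·R3.
R5 ← R5 + 157/24·R3.
Swap R4 and R5.
R4 ← R4 / (-1338/253).
R1 ← R1 + 182/253·R4.
R2 ← R2 − 116/253·R4.
R3 ← R3 + 45/253·R4.
Rank is 4 with 5 unknowns, leaving x_5 free.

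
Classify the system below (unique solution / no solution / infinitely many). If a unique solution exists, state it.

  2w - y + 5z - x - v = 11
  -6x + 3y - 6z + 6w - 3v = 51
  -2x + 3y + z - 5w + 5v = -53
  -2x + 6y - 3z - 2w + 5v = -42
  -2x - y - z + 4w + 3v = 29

Row-reduce the augmented matrix:
R1 ← R1 / (-1).
R2 ← R2 + 6·R1.
R3 ← R3 + 2·R1.
R4 ← R4 + 2·R1.
R5 ← R5 + 2·R1.
R2 ← R2 / (9).
R1 ← R1 − 1·R2.
R3 ← R3 − 5·R2.
R4 ← R4 − 8·R2.
R5 ← R5 − 1·R2.
R3 ← R3 / (11).
R1 ← R1 + 1·R3.
R2 ← R2 + 4·R3.
R4 ← R4 − 19·R3.
R5 ← R5 + 7·R3.
R4 ← R4 / (301/33).
R1 ← R1 + 61/33·R4.
R2 ← R2 + 30/11·R4.
R3 ← R3 + 17/33·R4.
R5 ← R5 + 97/33·R4.
R5 ← R5 / (279/43).
R1 ← R1 − 7/43·R5.
R2 ← R2 − 35/43·R5.
R3 ← R3 − 9/43·R5.
R4 ← R4 + 23/43·R5.
Reading off the reduced rows gives x = -2, y = -5, z = -2, w = 6, v = -2.

x = -2, y = -5, z = -2, w = 6, v = -2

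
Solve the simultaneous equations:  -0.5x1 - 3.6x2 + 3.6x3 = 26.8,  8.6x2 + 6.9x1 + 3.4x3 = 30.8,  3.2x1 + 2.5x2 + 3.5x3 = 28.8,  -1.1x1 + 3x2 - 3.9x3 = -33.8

x1 = 4, x2 = -2, x3 = 6

Row-reduce the augmented matrix:
R1 ← R1 / (-1/2).
R2 ← R2 − 69/10·R1.
R3 ← R3 − 16/5·R1.
R4 ← R4 + 11/10·R1.
R2 ← R2 / (-1027/25).
R1 ← R1 − 36/5·R2.
R3 ← R3 + 1027/50·R2.
R4 ← R4 − 273/25·R2.
Swap R3 and R4.
R3 ← R3 / (1809/790).
R1 ← R1 − 2160/1027·R3.
R2 ← R2 + 1327/1027·R3.
R4 reduces to 0 = 0, so the extra equation is consistent.
Reading off the reduced rows gives x1 = 4, x2 = -2, x3 = 6.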